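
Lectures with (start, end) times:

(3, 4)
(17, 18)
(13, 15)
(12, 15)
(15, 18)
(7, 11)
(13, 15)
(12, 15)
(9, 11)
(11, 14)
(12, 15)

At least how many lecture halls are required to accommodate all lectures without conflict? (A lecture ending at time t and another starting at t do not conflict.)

The answer is the maximum number of intervals overlapping at any instant.
starts: [3, 7, 9, 11, 12, 12, 12, 13, 13, 15, 17]
ends:   [4, 11, 11, 14, 15, 15, 15, 15, 15, 18, 18]
s3→1 e4→0 s7→1 s9→2 e11→1 e11→0 s11→1 s12→2 s12→3 s12→4 s13→5 s13→6  — peak 6.

6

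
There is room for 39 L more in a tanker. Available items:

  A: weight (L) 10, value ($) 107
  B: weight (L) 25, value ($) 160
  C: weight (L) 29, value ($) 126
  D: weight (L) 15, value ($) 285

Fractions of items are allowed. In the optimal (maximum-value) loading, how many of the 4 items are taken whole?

Sort by value per unit weight and fill in that order.
Order: D (285/15=19.00) > A (107/10=10.70) > B (160/25=6.40) > C (126/29=4.34)
Fill: take D (15 @ 285) → take A (10 @ 107) → take 14/25 of B → 89.60; 39/39 used.
2 item(s) taken whole; one partial (take 14/25 of B).

2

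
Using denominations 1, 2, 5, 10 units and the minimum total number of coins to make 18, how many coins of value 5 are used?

1

Use the largest denomination that fits, subtract, and repeat.
18 = 1×10 + 1×5 + 1×2 + 1×1
Count of 5: 1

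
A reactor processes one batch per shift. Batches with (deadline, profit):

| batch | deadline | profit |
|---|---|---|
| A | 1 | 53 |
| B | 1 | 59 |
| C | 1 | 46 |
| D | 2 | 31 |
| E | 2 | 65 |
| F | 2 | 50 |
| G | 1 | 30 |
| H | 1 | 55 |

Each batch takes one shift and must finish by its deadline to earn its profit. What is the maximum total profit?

Sort by profit descending; place each in the latest free slot ≤ its deadline.
Profit order: E=65 B=59 H=55 A=53 F=50 C=46 D=31 G=30
Assign: E→slot 2, B→slot 1, H skipped, A skipped, F skipped, C skipped, D skipped, G skipped.
Slots: [1:B] [2:E]
Profit = 59 + 65 = 124

124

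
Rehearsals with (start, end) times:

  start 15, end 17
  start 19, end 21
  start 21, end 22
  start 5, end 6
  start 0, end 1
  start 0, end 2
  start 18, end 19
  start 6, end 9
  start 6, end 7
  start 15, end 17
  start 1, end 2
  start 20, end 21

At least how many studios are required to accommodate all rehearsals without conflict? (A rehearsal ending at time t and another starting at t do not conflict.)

2

The answer is the maximum number of intervals overlapping at any instant.
Events (time:±→running): 0:+→1 0:+→2 … peak 2.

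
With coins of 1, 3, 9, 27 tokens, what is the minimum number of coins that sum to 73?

5

Use the largest denomination that fits, subtract, and repeat.
73 − 2×27→19 − 2×9→1 − 1×1→0
Total coins = 2 + 2 + 1 = 5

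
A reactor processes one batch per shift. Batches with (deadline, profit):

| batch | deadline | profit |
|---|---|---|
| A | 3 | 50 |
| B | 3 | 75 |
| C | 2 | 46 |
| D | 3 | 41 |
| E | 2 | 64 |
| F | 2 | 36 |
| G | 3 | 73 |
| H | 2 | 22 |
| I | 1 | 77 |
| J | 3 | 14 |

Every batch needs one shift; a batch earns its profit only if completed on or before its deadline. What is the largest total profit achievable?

Profit order: I=77 B=75 G=73 E=64 A=50 C=46 D=41 F=36 H=22 J=14
Assign: I→slot 1, B→slot 3, G→slot 2, E skipped, A skipped, C skipped, D skipped, F skipped, H skipped, J skipped.
Slots: [1:I] [2:G] [3:B]
Profit = 77 + 73 + 75 = 225

225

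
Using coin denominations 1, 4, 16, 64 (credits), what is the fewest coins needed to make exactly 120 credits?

6

Greedy: take as many of the largest coin as possible, then repeat with the remainder.
120 − 1×64→56 − 3×16→8 − 2×4→0
Total coins = 1 + 3 + 2 = 6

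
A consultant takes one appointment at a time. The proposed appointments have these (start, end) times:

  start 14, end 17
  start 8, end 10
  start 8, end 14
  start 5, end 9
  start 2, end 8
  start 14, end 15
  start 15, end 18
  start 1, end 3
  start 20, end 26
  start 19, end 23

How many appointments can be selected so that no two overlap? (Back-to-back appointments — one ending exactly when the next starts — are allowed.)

5

Sorted by end: (1,3)  (2,8)  (5,9)  (8,10)  (8,14)  (14,15)  (14,17)  (15,18)  (19,23)  (20,26)
take (1,3); take (5,9); skip (8,10); take (14,15); take (15,18); take (19,23); skip (20,26).
Selected 5 appointments.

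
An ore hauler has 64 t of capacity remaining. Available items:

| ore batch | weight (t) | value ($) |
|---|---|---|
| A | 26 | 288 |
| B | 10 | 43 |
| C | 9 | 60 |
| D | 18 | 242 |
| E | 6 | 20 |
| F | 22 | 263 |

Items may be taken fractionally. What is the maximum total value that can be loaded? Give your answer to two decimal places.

770.85

Ratios (sorted): D 13.44, F 11.95, A 11.08, C 6.67, B 4.30, E 3.33
take D (18 @ 242); take F (22 @ 263); take 24/26 of A → 265.85. Capacity used 64/64.
Total value = 770.85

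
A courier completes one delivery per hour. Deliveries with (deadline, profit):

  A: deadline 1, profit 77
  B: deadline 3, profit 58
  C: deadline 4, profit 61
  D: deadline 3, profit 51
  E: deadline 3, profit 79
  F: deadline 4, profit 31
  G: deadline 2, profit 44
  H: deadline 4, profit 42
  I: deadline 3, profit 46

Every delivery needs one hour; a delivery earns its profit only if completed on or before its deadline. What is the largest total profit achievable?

275

Sort by profit descending; place each in the latest free slot ≤ its deadline.
By profit: E(d3,79), A(d1,77), C(d4,61), B(d3,58), D(d3,51), I(d3,46), G(d2,44), H(d4,42), F(d4,31)
E→slot 3; A→slot 1; C→slot 4; B→slot 2; D skipped; I skipped; G skipped; H skipped; F skipped.
Profit = 77 + 58 + 79 + 61 = 275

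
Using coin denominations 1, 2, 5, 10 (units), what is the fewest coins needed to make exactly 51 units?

6

Greedy: take as many of the largest coin as possible, then repeat with the remainder.
51 − 5×10→1 − 1×1→0
Total coins = 5 + 1 = 6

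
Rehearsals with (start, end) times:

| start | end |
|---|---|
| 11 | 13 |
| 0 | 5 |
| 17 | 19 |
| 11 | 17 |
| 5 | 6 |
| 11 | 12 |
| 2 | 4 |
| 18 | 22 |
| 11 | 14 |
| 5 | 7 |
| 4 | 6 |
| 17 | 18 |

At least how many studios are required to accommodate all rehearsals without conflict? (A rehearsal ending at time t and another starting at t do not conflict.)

4

starts: [0, 2, 4, 5, 5, 11, 11, 11, 11, 17, 17, 18]
ends:   [4, 5, 6, 6, 7, 12, 13, 14, 17, 18, 19, 22]
s0→1 s2→2 e4→1 s4→2 e5→1 s5→2 s5→3 e6→2 e6→1 e7→0 s11→1 s11→2 s11→3 s11→4  — peak 4.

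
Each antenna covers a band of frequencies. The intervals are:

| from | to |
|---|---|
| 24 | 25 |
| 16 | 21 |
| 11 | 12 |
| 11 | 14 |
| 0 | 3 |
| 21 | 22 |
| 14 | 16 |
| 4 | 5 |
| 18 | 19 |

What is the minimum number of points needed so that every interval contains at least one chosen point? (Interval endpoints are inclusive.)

By right end: [0,3]  [4,5]  [11,12]  [11,14]  [14,16]  [18,19]  [16,21]  [21,22]  [24,25]
[0,3] uncovered → point at 3; [4,5] uncovered → point at 5; [11,12] uncovered → point at 12; [14,16] uncovered → point at 16; [18,19] uncovered → point at 19; [21,22] uncovered → point at 22; [24,25] uncovered → point at 25.
Points: 3, 5, 12, 16, 19, 22, 25 (7 total).

7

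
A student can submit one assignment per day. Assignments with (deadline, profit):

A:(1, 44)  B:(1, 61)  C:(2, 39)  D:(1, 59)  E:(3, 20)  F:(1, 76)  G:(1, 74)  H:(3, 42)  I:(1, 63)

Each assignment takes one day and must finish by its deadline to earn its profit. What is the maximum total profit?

157

By profit: F(d1,76), G(d1,74), I(d1,63), B(d1,61), D(d1,59), A(d1,44), H(d3,42), C(d2,39), E(d3,20)
F→slot 1; G skipped; I skipped; B skipped; D skipped; A skipped; H→slot 3; C→slot 2; E skipped.
Profit = 76 + 39 + 42 = 157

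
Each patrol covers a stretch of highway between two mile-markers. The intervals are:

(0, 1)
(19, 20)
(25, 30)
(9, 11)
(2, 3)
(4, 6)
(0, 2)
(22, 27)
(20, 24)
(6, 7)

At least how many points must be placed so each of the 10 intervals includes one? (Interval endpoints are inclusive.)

Process intervals by earliest right end; each time one isn't hit yet, stab at its right endpoint.
Sorted: [0,1] [0,2] [2,3] [4,6] [6,7] [9,11] [19,20] [20,24] [22,27] [25,30]
{[0,1],[0,2]} hit by 1; {[2,3]} hit by 3; {[4,6],[6,7]} hit by 6; {[9,11]} hit by 11; {[19,20],[20,24]} hit by 20; {[22,27],[25,30]} hit by 27.
Points: 1, 3, 6, 11, 20, 27 (6 total).

6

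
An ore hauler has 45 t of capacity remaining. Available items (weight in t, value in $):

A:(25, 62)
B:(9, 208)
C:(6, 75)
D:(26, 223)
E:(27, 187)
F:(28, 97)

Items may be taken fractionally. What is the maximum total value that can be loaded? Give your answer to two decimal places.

Sort by value per unit weight and fill in that order.
Ratios (sorted): B 23.11, C 12.50, D 8.58, E 6.93, F 3.46, A 2.48
take B (9 @ 208); take C (6 @ 75); take D (26 @ 223); take 4/27 of E → 27.70. Capacity used 45/45.
Total value = 533.70

533.70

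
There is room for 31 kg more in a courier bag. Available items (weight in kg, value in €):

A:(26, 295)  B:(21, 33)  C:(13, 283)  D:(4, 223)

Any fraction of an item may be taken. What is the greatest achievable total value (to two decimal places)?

Greedy by value/weight ratio, highest first.
Ratios (sorted): D 55.75, C 21.77, A 11.35, B 1.57
take D (4 @ 223); take C (13 @ 283); take 14/26 of A → 158.85. Capacity used 31/31.
Total value = 664.85

664.85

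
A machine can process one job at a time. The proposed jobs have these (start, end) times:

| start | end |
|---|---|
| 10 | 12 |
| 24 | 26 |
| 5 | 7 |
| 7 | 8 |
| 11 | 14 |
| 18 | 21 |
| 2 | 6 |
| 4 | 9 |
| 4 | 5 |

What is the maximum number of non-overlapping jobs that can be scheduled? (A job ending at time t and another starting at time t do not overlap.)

Order by finish time; keep every interval that doesn't clash with the previous kept one.
By end time: (4,5), (2,6), (5,7), (7,8), (4,9), (10,12), (11,14), (18,21), (24,26).
Pick (4,5); next start ≥ 5 → (5,7); next start ≥ 7 → (7,8); next start ≥ 8 → (10,12); next start ≥ 12 → (18,21); next start ≥ 21 → (24,26).
Selected 6 jobs.

6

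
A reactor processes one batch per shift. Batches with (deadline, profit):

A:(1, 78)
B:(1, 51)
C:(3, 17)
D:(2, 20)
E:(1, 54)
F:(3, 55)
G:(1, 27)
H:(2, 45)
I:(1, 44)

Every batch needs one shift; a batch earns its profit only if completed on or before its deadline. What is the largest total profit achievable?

178

Sort by profit descending; place each in the latest free slot ≤ its deadline.
By profit: A(d1,78), F(d3,55), E(d1,54), B(d1,51), H(d2,45), I(d1,44), G(d1,27), D(d2,20), C(d3,17)
A→slot 1; F→slot 3; E skipped; B skipped; H→slot 2; I skipped; G skipped; D skipped; C skipped.
Profit = 78 + 45 + 55 = 178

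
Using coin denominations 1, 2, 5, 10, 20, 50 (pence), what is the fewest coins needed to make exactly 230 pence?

6

Greedy: take as many of the largest coin as possible, then repeat with the remainder.
230 − 4×50→30 − 1×20→10 − 1×10→0
Total coins = 4 + 1 + 1 = 6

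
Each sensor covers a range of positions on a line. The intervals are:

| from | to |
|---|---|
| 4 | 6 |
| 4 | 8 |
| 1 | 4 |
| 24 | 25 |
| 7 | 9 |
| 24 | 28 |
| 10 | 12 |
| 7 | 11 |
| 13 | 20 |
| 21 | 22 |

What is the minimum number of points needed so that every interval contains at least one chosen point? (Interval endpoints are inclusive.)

6

Sort by right endpoint; whenever an interval is uncovered, place a point at its right end.
Sorted: [1,4] [4,6] [4,8] [7,9] [7,11] [10,12] [13,20] [21,22] [24,25] [24,28]
{[1,4],[4,6],[4,8]} hit by 4; {[7,9],[7,11]} hit by 9; {[10,12]} hit by 12; {[13,20]} hit by 20; {[21,22]} hit by 22; {[24,25],[24,28]} hit by 25.
Points: 4, 9, 12, 20, 22, 25 (6 total).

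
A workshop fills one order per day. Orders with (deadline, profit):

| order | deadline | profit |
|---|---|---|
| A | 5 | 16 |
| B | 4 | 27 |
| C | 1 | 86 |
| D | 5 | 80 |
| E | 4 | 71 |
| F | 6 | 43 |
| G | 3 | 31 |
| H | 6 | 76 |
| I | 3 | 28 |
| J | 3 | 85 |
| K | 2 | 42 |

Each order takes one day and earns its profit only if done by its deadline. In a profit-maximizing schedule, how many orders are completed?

Sort by profit descending; place each in the latest free slot ≤ its deadline.
By profit: C(d1,86), J(d3,85), D(d5,80), H(d6,76), E(d4,71), F(d6,43), K(d2,42), G(d3,31), I(d3,28), B(d4,27), A(d5,16)
C→slot 1; J→slot 3; D→slot 5; H→slot 6; E→slot 4; F→slot 2; K skipped; G skipped; I skipped; B skipped; A skipped.
6 of 11 scheduled.

6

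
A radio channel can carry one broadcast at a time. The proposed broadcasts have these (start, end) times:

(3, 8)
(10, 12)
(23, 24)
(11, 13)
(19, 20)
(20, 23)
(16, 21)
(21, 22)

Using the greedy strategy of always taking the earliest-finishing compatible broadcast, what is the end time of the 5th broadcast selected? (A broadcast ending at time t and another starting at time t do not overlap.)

24

By end time: (3,8), (10,12), (11,13), (19,20), (16,21), (21,22), (20,23), (23,24).
Pick (3,8); next start ≥ 8 → (10,12); next start ≥ 12 → (19,20); next start ≥ 20 → (21,22); next start ≥ 22 → (23,24).
Selected: (3,8) (10,12) (19,20) (21,22) (23,24)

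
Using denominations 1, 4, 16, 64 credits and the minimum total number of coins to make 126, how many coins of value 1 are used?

Use the largest denomination that fits, subtract, and repeat.
126 = 1×64 + 3×16 + 3×4 + 2×1
Count of 1: 2

2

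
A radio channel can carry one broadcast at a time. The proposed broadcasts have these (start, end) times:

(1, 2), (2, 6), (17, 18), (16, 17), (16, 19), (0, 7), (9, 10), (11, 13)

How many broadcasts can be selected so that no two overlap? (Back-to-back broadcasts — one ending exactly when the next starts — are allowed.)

6

Sorted by end: (1,2)  (2,6)  (0,7)  (9,10)  (11,13)  (16,17)  (17,18)  (16,19)
take (1,2); take (2,6); take (9,10); take (11,13); take (16,17); take (17,18).
Selected 6 broadcasts.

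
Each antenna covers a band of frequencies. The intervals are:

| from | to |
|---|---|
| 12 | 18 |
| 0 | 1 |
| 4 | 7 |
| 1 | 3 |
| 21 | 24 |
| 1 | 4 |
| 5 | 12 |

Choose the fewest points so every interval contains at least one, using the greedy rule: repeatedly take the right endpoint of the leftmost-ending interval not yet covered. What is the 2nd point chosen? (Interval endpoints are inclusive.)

7

By right end: [0,1]  [1,3]  [1,4]  [4,7]  [5,12]  [12,18]  [21,24]
[0,1] uncovered → point at 1; [4,7] uncovered → point at 7; [12,18] uncovered → point at 18; [21,24] uncovered → point at 24.
Points: 1, 7, 18, 24 (4 total).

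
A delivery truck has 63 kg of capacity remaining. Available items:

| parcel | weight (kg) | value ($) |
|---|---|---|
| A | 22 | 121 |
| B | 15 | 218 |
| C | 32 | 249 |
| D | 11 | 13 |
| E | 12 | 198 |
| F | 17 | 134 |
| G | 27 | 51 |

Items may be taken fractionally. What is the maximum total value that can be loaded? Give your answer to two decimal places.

697.84

Greedy by value/weight ratio, highest first.
Order: E (198/12=16.50) > B (218/15=14.53) > F (134/17=7.88) > C (249/32=7.78) > A (121/22=5.50) > G (51/27=1.89) > D (13/11=1.18)
Fill: take E (12 @ 198) → take B (15 @ 218) → take F (17 @ 134) → take 19/32 of C → 147.84; 63/63 used.
Total value = 697.84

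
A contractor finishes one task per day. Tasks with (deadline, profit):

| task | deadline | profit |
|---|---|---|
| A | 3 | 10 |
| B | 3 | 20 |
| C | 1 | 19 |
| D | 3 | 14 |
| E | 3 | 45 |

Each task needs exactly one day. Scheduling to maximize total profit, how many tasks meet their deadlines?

3

Profit order: E=45 B=20 C=19 D=14 A=10
Assign: E→slot 3, B→slot 2, C→slot 1, D skipped, A skipped.
Slots: [1:C] [2:B] [3:E]
3 of 5 scheduled.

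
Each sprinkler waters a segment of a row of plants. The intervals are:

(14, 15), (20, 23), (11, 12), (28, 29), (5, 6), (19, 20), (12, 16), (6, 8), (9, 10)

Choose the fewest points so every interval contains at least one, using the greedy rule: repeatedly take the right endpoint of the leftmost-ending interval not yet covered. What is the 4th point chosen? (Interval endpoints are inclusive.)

15

Sort by right endpoint; whenever an interval is uncovered, place a point at its right end.
Sorted: [5,6] [6,8] [9,10] [11,12] [14,15] [12,16] [19,20] [20,23] [28,29]
{[5,6],[6,8]} hit by 6; {[9,10]} hit by 10; {[11,12]} hit by 12; {[14,15],[12,16]} hit by 15; {[19,20],[20,23]} hit by 20; {[28,29]} hit by 29.
Points: 6, 10, 12, 15, 20, 29 (6 total).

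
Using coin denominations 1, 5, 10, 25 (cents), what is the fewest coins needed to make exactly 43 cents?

6

Greedy: take as many of the largest coin as possible, then repeat with the remainder.
43 = 1×25 + 1×10 + 1×5 + 3×1
Total coins = 1 + 1 + 1 + 3 = 6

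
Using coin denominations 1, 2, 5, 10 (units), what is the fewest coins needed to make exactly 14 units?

3

14 − 1×10→4 − 2×2→0
Total coins = 1 + 2 = 3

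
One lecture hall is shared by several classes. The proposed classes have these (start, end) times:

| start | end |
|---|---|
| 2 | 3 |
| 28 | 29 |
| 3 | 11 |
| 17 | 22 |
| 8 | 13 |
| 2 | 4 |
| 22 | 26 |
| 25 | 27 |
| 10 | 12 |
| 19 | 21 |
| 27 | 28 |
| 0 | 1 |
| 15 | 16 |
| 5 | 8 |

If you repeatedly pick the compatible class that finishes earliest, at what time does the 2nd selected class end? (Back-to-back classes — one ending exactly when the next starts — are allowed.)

Order by finish time; keep every interval that doesn't clash with the previous kept one.
By end time: (0,1), (2,3), (2,4), (5,8), (3,11), (10,12), (8,13), (15,16), (19,21), (17,22), (22,26), (25,27), (27,28), (28,29).
Pick (0,1); next start ≥ 1 → (2,3); next start ≥ 3 → (5,8); next start ≥ 8 → (10,12); next start ≥ 12 → (15,16); next start ≥ 16 → (19,21); next start ≥ 21 → (22,26); next start ≥ 26 → (27,28); next start ≥ 28 → (28,29).
Selected: (0,1) (2,3) (5,8) (10,12) (15,16) (19,21) (22,26) (27,28) (28,29)

3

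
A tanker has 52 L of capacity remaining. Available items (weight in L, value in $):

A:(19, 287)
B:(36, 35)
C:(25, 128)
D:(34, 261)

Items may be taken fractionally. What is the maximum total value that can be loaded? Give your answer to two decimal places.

Order: A (287/19=15.11) > D (261/34=7.68) > C (128/25=5.12) > B (35/36=0.97)
Fill: take A (19 @ 287) → take 33/34 of D → 253.32; 52/52 used.
Total value = 540.32

540.32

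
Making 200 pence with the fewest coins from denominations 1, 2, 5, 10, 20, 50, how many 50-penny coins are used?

200 = 4×50
Count of 50: 4

4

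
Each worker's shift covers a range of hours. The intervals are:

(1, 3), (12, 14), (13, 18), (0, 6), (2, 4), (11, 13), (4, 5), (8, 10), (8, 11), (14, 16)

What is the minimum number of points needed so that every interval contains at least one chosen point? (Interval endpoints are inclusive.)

By right end: [1,3]  [2,4]  [4,5]  [0,6]  [8,10]  [8,11]  [11,13]  [12,14]  [14,16]  [13,18]
[1,3] uncovered → point at 3; [4,5] uncovered → point at 5; [8,10] uncovered → point at 10; [11,13] uncovered → point at 13; [14,16] uncovered → point at 16.
Points: 3, 5, 10, 13, 16 (5 total).

5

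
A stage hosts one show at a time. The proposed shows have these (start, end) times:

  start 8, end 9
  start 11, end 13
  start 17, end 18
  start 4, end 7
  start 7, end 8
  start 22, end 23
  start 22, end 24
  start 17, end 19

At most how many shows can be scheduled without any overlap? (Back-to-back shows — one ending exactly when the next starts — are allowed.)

6

Sort by end time and greedily take each interval whose start is ≥ the last chosen end.
Sorted by end: (4,7)  (7,8)  (8,9)  (11,13)  (17,18)  (17,19)  (22,23)  (22,24)
take (4,7); take (7,8); take (8,9); take (11,13); take (17,18); skip (17,19); take (22,23).
Selected 6 shows.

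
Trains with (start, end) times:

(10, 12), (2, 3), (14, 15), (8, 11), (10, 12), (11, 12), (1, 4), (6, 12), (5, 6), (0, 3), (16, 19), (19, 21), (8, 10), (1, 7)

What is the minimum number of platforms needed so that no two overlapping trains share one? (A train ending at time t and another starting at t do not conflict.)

Count concurrent intervals with a sweep; the peak is the room count.
Events (time:±→running): 0:+→1 1:+→2 1:+→3 2:+→4 … peak 4.

4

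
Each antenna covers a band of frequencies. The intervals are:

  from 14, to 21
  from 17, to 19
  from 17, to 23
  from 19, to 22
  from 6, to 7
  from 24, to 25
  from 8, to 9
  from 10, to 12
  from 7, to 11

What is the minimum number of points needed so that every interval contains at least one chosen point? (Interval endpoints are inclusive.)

Sorted: [6,7] [8,9] [7,11] [10,12] [17,19] [14,21] [19,22] [17,23] [24,25]
{[6,7]} hit by 7; {[8,9],[7,11]} hit by 9; {[10,12]} hit by 12; {[17,19],[14,21],[19,22],[17,23]} hit by 19; {[24,25]} hit by 25.
Points: 7, 9, 12, 19, 25 (5 total).

5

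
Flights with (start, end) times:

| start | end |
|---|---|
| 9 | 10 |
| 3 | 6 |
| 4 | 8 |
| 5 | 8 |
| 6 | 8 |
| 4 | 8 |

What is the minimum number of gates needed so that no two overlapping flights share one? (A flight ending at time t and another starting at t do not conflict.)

4

The answer is the maximum number of intervals overlapping at any instant.
starts: [3, 4, 4, 5, 6, 9]
ends:   [6, 8, 8, 8, 8, 10]
s3→1 s4→2 s4→3 s5→4  — peak 4.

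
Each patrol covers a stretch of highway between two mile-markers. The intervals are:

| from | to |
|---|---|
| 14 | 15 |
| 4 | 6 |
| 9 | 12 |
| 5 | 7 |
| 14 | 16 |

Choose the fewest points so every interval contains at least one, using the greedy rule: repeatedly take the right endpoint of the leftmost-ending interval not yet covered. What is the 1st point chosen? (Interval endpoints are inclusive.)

Process intervals by earliest right end; each time one isn't hit yet, stab at its right endpoint.
By right end: [4,6]  [5,7]  [9,12]  [14,15]  [14,16]
[4,6] uncovered → point at 6; [9,12] uncovered → point at 12; [14,15] uncovered → point at 15.
Points: 6, 12, 15 (3 total).

6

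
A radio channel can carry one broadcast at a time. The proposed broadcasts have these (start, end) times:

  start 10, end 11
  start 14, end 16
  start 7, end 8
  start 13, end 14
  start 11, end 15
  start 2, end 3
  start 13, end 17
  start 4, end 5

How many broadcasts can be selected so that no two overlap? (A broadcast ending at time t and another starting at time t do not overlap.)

6

By end time: (2,3), (4,5), (7,8), (10,11), (13,14), (11,15), (14,16), (13,17).
Pick (2,3); next start ≥ 3 → (4,5); next start ≥ 5 → (7,8); next start ≥ 8 → (10,11); next start ≥ 11 → (13,14); next start ≥ 14 → (14,16).
Selected 6 broadcasts.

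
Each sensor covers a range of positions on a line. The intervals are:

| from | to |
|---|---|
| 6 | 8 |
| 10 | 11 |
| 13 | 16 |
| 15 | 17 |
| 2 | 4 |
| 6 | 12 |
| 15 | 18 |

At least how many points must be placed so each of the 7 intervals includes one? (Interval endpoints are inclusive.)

4

Sorted: [2,4] [6,8] [10,11] [6,12] [13,16] [15,17] [15,18]
{[2,4]} hit by 4; {[6,8]} hit by 8; {[10,11],[6,12]} hit by 11; {[13,16],[15,17],[15,18]} hit by 16.
Points: 4, 8, 11, 16 (4 total).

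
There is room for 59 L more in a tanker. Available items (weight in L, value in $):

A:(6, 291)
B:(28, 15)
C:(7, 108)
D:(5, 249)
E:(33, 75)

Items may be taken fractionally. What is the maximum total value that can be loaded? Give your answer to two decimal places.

727.29

Greedy by value/weight ratio, highest first.
Ratios (sorted): D 49.80, A 48.50, C 15.43, E 2.27, B 0.54
take D (5 @ 249); take A (6 @ 291); take C (7 @ 108); take E (33 @ 75); take 8/28 of B → 4.29. Capacity used 59/59.
Total value = 727.29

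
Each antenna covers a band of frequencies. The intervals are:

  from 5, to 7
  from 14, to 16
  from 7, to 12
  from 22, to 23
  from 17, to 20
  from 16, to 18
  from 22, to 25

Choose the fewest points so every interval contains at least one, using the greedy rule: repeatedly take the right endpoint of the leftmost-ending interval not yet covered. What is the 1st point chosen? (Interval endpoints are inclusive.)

Sort by right endpoint; whenever an interval is uncovered, place a point at its right end.
By right end: [5,7]  [7,12]  [14,16]  [16,18]  [17,20]  [22,23]  [22,25]
[5,7] uncovered → point at 7; [14,16] uncovered → point at 16; [17,20] uncovered → point at 20; [22,23] uncovered → point at 23.
Points: 7, 16, 20, 23 (4 total).

7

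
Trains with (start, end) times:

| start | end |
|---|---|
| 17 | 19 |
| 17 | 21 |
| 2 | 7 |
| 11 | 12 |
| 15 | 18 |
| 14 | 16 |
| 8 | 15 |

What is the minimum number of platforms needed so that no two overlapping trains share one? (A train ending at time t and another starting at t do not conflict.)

The answer is the maximum number of intervals overlapping at any instant.
starts: [2, 8, 11, 14, 15, 17, 17]
ends:   [7, 12, 15, 16, 18, 19, 21]
s2→1 e7→0 s8→1 s11→2 e12→1 s14→2 e15→1 s15→2 e16→1 s17→2 s17→3  — peak 3.

3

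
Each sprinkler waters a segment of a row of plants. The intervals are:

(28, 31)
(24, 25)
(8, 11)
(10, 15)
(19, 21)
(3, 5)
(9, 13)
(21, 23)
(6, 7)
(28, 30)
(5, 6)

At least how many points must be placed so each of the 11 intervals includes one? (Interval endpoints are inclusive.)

6

By right end: [3,5]  [5,6]  [6,7]  [8,11]  [9,13]  [10,15]  [19,21]  [21,23]  [24,25]  [28,30]  [28,31]
[3,5] uncovered → point at 5; [6,7] uncovered → point at 7; [8,11] uncovered → point at 11; [19,21] uncovered → point at 21; [24,25] uncovered → point at 25; [28,30] uncovered → point at 30.
Points: 5, 7, 11, 21, 25, 30 (6 total).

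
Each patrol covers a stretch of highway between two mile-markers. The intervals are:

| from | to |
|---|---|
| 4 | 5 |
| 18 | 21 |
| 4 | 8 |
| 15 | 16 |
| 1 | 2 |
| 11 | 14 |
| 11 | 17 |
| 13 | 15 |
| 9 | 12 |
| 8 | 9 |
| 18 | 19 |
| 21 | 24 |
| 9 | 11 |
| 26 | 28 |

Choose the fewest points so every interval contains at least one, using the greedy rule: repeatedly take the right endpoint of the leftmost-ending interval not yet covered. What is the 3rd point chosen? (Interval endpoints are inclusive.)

By right end: [1,2]  [4,5]  [4,8]  [8,9]  [9,11]  [9,12]  [11,14]  [13,15]  [15,16]  [11,17]  [18,19]  [18,21]  [21,24]  [26,28]
[1,2] uncovered → point at 2; [4,5] uncovered → point at 5; [8,9] uncovered → point at 9; [11,14] uncovered → point at 14; [15,16] uncovered → point at 16; [18,19] uncovered → point at 19; [21,24] uncovered → point at 24; [26,28] uncovered → point at 28.
Points: 2, 5, 9, 14, 16, 19, 24, 28 (8 total).

9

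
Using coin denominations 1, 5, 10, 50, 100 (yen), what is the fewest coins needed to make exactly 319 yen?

9

Greedy: take as many of the largest coin as possible, then repeat with the remainder.
319 − 3×100→19 − 1×10→9 − 1×5→4 − 4×1→0
Total coins = 3 + 1 + 1 + 4 = 9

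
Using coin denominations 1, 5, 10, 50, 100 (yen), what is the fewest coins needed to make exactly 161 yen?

4

161 = 1×100 + 1×50 + 1×10 + 1×1
Total coins = 1 + 1 + 1 + 1 = 4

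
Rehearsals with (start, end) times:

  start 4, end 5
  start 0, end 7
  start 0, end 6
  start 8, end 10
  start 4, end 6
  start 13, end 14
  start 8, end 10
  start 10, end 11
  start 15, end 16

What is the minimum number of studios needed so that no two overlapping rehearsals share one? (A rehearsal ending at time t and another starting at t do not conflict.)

4

starts: [0, 0, 4, 4, 8, 8, 10, 13, 15]
ends:   [5, 6, 6, 7, 10, 10, 11, 14, 16]
s0→1 s0→2 s4→3 s4→4  — peak 4.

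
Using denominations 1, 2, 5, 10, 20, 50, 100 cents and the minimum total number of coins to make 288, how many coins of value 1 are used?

288 = 2×100 + 1×50 + 1×20 + 1×10 + 1×5 + 1×2 + 1×1
Count of 1: 1

1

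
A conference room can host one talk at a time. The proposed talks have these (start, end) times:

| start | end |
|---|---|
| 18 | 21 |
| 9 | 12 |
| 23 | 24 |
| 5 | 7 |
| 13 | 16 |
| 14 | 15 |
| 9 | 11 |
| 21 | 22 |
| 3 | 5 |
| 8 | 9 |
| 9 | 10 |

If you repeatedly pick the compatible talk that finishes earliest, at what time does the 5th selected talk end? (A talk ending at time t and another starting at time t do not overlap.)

15

Greedy by earliest finish: after sorting by end time, pick each interval compatible with the last pick.
By end time: (3,5), (5,7), (8,9), (9,10), (9,11), (9,12), (14,15), (13,16), (18,21), (21,22), (23,24).
Pick (3,5); next start ≥ 5 → (5,7); next start ≥ 7 → (8,9); next start ≥ 9 → (9,10); next start ≥ 10 → (14,15); next start ≥ 15 → (18,21); next start ≥ 21 → (21,22); next start ≥ 22 → (23,24).
Selected: (3,5) (5,7) (8,9) (9,10) (14,15) (18,21) (21,22) (23,24)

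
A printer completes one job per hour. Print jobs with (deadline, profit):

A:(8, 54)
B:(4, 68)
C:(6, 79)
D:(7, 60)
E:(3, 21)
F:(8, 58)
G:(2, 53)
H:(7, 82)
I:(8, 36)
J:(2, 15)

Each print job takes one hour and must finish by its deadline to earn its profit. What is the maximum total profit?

490

Sort by profit descending; place each in the latest free slot ≤ its deadline.
Profit order: H=82 C=79 B=68 D=60 F=58 A=54 G=53 I=36 E=21 J=15
Assign: H→slot 7, C→slot 6, B→slot 4, D→slot 5, F→slot 8, A→slot 3, G→slot 2, I→slot 1, E skipped, J skipped.
Slots: [1:I] [2:G] [3:A] [4:B] [5:D] [6:C] [7:H] [8:F]
Profit = 36 + 53 + 54 + 68 + 60 + 79 + 82 + 58 = 490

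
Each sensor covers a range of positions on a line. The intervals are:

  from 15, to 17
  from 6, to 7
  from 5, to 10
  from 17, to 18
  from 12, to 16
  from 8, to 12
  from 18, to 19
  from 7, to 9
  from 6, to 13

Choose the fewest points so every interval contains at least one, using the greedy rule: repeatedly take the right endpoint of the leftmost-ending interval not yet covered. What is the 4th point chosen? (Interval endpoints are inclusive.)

By right end: [6,7]  [7,9]  [5,10]  [8,12]  [6,13]  [12,16]  [15,17]  [17,18]  [18,19]
[6,7] uncovered → point at 7; [8,12] uncovered → point at 12; [15,17] uncovered → point at 17; [18,19] uncovered → point at 19.
Points: 7, 12, 17, 19 (4 total).

19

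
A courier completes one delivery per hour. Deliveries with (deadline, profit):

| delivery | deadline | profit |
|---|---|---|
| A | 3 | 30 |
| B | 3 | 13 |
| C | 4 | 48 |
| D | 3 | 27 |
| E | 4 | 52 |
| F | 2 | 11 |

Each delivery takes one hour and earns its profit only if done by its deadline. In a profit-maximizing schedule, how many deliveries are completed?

Profit order: E=52 C=48 A=30 D=27 B=13 F=11
Assign: E→slot 4, C→slot 3, A→slot 2, D→slot 1, B skipped, F skipped.
Slots: [1:D] [2:A] [3:C] [4:E]
4 of 6 scheduled.

4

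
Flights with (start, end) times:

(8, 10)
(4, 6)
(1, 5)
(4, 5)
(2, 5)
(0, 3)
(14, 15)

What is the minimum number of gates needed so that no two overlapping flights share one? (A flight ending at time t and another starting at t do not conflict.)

The answer is the maximum number of intervals overlapping at any instant.
Events (time:±→running): 0:+→1 1:+→2 2:+→3 3:-→2 4:+→3 4:+→4 … peak 4.

4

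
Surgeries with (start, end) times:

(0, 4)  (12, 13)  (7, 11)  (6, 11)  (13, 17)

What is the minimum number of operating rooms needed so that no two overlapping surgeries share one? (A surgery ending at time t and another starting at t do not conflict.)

Count concurrent intervals with a sweep; the peak is the room count.
Events (time:±→running): 0:+→1 4:-→0 6:+→1 7:+→2 … peak 2.

2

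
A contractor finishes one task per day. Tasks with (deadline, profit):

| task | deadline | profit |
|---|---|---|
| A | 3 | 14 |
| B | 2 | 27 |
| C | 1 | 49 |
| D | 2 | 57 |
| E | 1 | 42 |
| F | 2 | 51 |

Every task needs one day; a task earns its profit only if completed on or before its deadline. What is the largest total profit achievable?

By profit: D(d2,57), F(d2,51), C(d1,49), E(d1,42), B(d2,27), A(d3,14)
D→slot 2; F→slot 1; C skipped; E skipped; B skipped; A→slot 3.
Profit = 51 + 57 + 14 = 122

122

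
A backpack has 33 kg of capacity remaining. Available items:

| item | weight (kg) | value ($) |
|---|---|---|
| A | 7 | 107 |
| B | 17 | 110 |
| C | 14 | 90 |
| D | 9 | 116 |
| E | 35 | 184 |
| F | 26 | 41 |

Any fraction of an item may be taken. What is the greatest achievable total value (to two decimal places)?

333.00

Sort by value per unit weight and fill in that order.
Order: A (107/7=15.29) > D (116/9=12.89) > B (110/17=6.47) > C (90/14=6.43) > E (184/35=5.26) > F (41/26=1.58)
Fill: take A (7 @ 107) → take D (9 @ 116) → take B (17 @ 110); 33/33 used.
Total value = 333.00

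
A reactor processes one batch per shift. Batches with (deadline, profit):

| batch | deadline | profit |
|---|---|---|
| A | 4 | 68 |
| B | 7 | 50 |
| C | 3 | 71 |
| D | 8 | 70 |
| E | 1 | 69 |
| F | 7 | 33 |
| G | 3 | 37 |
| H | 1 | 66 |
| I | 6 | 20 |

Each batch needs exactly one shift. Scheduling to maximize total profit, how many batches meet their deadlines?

Profit order: C=71 D=70 E=69 A=68 H=66 B=50 G=37 F=33 I=20
Assign: C→slot 3, D→slot 8, E→slot 1, A→slot 4, H skipped, B→slot 7, G→slot 2, F→slot 6, I→slot 5.
Slots: [1:E] [2:G] [3:C] [4:A] [5:I] [6:F] [7:B] [8:D]
8 of 9 scheduled.

8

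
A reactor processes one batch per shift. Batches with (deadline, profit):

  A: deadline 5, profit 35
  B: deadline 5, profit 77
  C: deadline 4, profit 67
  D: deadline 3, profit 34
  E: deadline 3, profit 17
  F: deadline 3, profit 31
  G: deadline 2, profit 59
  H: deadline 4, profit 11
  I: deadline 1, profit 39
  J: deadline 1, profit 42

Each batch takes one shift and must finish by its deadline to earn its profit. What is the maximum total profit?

280

Take jobs in profit order; each goes to the latest open slot no later than its deadline.
By profit: B(d5,77), C(d4,67), G(d2,59), J(d1,42), I(d1,39), A(d5,35), D(d3,34), F(d3,31), E(d3,17), H(d4,11)
B→slot 5; C→slot 4; G→slot 2; J→slot 1; I skipped; A→slot 3; D skipped; F skipped; E skipped; H skipped.
Profit = 42 + 59 + 35 + 67 + 77 = 280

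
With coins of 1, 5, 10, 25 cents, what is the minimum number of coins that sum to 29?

5

29 = 1×25 + 4×1
Total coins = 1 + 4 = 5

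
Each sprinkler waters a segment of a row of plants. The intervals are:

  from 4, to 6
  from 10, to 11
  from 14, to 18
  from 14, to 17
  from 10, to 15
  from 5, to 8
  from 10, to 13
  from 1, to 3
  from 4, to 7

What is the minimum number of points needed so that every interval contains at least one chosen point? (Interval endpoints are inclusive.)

Process intervals by earliest right end; each time one isn't hit yet, stab at its right endpoint.
Sorted: [1,3] [4,6] [4,7] [5,8] [10,11] [10,13] [10,15] [14,17] [14,18]
{[1,3]} hit by 3; {[4,6],[4,7],[5,8]} hit by 6; {[10,11],[10,13],[10,15]} hit by 11; {[14,17],[14,18]} hit by 17.
Points: 3, 6, 11, 17 (4 total).

4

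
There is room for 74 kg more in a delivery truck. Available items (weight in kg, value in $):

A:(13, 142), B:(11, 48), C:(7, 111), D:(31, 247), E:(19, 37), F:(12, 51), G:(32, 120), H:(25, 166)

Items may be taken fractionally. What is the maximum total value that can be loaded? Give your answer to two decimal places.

Greedy by value/weight ratio, highest first.
Order: C (111/7=15.86) > A (142/13=10.92) > D (247/31=7.97) > H (166/25=6.64) > B (48/11=4.36) > F (51/12=4.25) > G (120/32=3.75) > E (37/19=1.95)
Fill: take C (7 @ 111) → take A (13 @ 142) → take D (31 @ 247) → take 23/25 of H → 152.72; 74/74 used.
Total value = 652.72

652.72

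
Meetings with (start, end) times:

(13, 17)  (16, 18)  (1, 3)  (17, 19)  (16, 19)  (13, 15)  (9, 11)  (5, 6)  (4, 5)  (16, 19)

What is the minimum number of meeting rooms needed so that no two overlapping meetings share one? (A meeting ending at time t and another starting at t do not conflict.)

4

The answer is the maximum number of intervals overlapping at any instant.
starts: [1, 4, 5, 9, 13, 13, 16, 16, 16, 17]
ends:   [3, 5, 6, 11, 15, 17, 18, 19, 19, 19]
s1→1 e3→0 s4→1 e5→0 s5→1 e6→0 s9→1 e11→0 s13→1 s13→2 e15→1 s16→2 s16→3 s16→4  — peak 4.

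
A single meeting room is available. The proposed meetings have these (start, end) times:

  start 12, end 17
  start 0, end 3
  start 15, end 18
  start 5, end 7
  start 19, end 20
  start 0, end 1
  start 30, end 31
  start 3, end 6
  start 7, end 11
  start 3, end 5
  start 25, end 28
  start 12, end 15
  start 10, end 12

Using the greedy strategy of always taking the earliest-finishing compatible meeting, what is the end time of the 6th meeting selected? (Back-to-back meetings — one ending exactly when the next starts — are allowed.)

18

Order by finish time; keep every interval that doesn't clash with the previous kept one.
By end time: (0,1), (0,3), (3,5), (3,6), (5,7), (7,11), (10,12), (12,15), (12,17), (15,18), (19,20), (25,28), (30,31).
Pick (0,1); next start ≥ 1 → (3,5); next start ≥ 5 → (5,7); next start ≥ 7 → (7,11); next start ≥ 11 → (12,15); next start ≥ 15 → (15,18); next start ≥ 18 → (19,20); next start ≥ 20 → (25,28); next start ≥ 28 → (30,31).
Selected: (0,1) (3,5) (5,7) (7,11) (12,15) (15,18) (19,20) (25,28) (30,31)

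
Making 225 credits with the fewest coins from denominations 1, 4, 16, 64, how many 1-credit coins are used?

1

225 − 3×64→33 − 2×16→1 − 1×1→0
Count of 1: 1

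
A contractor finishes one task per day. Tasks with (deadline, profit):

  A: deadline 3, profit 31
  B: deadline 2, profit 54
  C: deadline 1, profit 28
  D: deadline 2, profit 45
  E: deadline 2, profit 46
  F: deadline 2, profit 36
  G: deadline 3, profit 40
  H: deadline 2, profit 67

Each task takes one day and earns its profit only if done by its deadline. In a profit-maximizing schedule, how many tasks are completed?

3

Profit order: H=67 B=54 E=46 D=45 G=40 F=36 A=31 C=28
Assign: H→slot 2, B→slot 1, E skipped, D skipped, G→slot 3, F skipped, A skipped, C skipped.
Slots: [1:B] [2:H] [3:G]
3 of 8 scheduled.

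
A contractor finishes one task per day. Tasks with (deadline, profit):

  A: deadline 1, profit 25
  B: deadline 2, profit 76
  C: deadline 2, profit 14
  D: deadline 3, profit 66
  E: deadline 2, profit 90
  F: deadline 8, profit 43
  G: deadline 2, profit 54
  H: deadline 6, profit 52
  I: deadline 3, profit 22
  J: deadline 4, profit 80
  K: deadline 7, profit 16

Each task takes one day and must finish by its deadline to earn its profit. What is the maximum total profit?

Profit order: E=90 J=80 B=76 D=66 G=54 H=52 F=43 A=25 I=22 K=16 C=14
Assign: E→slot 2, J→slot 4, B→slot 1, D→slot 3, G skipped, H→slot 6, F→slot 8, A skipped, I skipped, K→slot 7, C skipped.
Slots: [1:B] [2:E] [3:D] [4:J] [6:H] [7:K] [8:F]
Profit = 76 + 90 + 66 + 80 + 52 + 16 + 43 = 423

423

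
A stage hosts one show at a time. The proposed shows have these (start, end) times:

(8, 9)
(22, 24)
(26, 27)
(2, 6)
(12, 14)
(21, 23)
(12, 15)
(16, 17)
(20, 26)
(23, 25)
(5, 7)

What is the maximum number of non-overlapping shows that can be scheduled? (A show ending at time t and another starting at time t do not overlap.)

Sorted by end: (2,6)  (5,7)  (8,9)  (12,14)  (12,15)  (16,17)  (21,23)  (22,24)  (23,25)  (20,26)  (26,27)
take (2,6); skip (5,7); take (8,9); take (12,14); take (16,17); take (21,23); take (23,25); take (26,27).
Selected 7 shows.

7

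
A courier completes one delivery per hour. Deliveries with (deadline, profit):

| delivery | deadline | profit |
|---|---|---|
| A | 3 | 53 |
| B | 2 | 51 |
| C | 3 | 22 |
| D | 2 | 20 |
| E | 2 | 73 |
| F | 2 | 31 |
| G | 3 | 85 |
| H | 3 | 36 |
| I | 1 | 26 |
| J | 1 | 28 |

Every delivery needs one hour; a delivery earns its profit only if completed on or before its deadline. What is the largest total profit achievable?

Profit order: G=85 E=73 A=53 B=51 H=36 F=31 J=28 I=26 C=22 D=20
Assign: G→slot 3, E→slot 2, A→slot 1, B skipped, H skipped, F skipped, J skipped, I skipped, C skipped, D skipped.
Slots: [1:A] [2:E] [3:G]
Profit = 53 + 73 + 85 = 211

211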